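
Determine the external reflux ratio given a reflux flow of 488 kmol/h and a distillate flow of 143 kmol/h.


Reflux ratio definition: R = L / D (liquid returned / distillate withdrawn)
L = 488 kmol/h, D = 143 kmol/h
R = 488 / 143 = 3.413

3.413


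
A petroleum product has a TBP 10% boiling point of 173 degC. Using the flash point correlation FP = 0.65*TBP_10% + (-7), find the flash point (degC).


FP = 0.65 * 173 + (-7) = 105.45

105.45 degC


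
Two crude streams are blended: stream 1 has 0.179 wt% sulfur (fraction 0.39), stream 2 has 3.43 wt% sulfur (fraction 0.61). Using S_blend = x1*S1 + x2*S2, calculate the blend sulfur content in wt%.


Linear sulfur blending: S_blend = x1*S1 + x2*S2
Contribution 1: 0.39 * 0.179 = 0.06981 wt%
Contribution 2: 0.61 * 3.43 = 2.0923 wt%
S_blend = 0.06981 + 2.0923 = 2.16211

2.16211 wt%


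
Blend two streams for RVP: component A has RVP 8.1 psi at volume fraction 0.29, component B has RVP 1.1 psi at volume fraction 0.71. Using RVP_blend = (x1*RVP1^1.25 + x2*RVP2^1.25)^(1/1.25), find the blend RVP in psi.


Chevron index: RVP_blend = (sum xi*RVPi^1.25)^(1/1.25)
RVP^1.25 terms: 0.29 * 8.1^1.25 + 0.71 * 1.1^1.25 = 4.76265
RVP_blend = 4.76265^(1/1.25) = 3.486

3.486 psi


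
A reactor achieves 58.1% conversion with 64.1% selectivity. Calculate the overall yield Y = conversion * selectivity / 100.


Overall yield = conversion (%) * selectivity (%) / 100
Conversion = 58.1%, Selectivity = 64.1%
Y = 58.1 * 64.1 / 100
= 37.2421 %

37.2421 %


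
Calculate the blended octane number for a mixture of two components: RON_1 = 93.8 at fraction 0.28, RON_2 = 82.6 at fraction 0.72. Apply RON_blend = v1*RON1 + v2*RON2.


Linear blending: RON_blend = sum(vi * RONi)
Contribution 1: 0.28 * 93.8 = 26.264
Contribution 2: 0.72 * 82.6 = 59.472
RON_blend = 26.264 + 59.472 = 85.736

85.736


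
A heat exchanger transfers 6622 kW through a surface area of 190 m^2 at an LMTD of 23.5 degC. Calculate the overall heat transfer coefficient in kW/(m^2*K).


From Q = U*A*LMTD, U = Q / (A * LMTD)
U = 6622 / (190 * 23.5) = 6622 / 4465 = 1.483

1.483 kW/(m^2*K)


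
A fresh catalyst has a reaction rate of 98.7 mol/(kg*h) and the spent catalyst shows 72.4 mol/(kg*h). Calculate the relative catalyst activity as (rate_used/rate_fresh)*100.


Activity (%) = (rate_used / rate_fresh) * 100
rate_used = 72.4, rate_fresh = 98.7
= (72.4 / 98.7) * 100
= 0.7335 * 100 = 73.35

73.35 %


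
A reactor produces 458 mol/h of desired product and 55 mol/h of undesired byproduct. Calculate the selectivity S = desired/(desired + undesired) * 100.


Selectivity = desired / (desired + undesired) * 100
Total products = 458 + 55 = 513 mol/h
S = 458 / 513 * 100
= 0.8928 * 100
= 89.28 %

89.28 %


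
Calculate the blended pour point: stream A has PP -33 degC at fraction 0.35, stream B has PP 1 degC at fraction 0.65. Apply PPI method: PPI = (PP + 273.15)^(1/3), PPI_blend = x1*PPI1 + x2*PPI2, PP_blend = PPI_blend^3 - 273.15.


PPI_1 = (-33 + 273.15)^(1/3) = 6.215759
PPI_2 = (1 + 273.15)^(1/3) = 6.49625
PPI_blend = 0.35 * 6.215759 + 0.65 * 6.49625 = 6.398078
PP_blend = 6.398078^3 - 273.15 = 261.9079 - 273.15 = -11.24

-11.24 degC


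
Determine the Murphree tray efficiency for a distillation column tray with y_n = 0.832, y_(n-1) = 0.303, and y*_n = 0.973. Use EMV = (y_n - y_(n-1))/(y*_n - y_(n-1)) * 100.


Murphree vapor efficiency: EMV = (y_n - y_(n-1)) / (y*_n - y_(n-1)) * 100
EMV = (0.832 - 0.303) / (0.973 - 0.303) * 100 = 0.529 / 0.67 * 100 = 78.96

78.96 %


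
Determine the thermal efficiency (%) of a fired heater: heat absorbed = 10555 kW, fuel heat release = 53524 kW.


Furnace efficiency = Q_absorbed / Q_fuel * 100
= 10555 / 53524 * 100 = 19.72

19.72 %


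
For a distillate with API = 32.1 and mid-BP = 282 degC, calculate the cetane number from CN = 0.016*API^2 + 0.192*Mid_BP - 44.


CN = 0.016 * 32.1^2 + 0.192 * 282 - 44
CN = 16.48656 + 54.144 - 44 = 26.63056

26.63056


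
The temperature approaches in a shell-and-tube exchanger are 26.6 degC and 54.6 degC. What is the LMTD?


LMTD = (dT1 - dT2) / ln(dT1/dT2)
= (26.6 - 54.6) / ln(26.6 / 54.6) = -28 / -0.719123 = 38.94

38.94 degC


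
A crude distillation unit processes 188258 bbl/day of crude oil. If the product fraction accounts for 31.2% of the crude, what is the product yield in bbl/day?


Crude throughput = 188258 bbl/day
Fraction yield = 31.2%
yield = throughput * fraction / 100
yield = 188258 * 31.2 / 100 = 58736.496

58736.496 bbl/day


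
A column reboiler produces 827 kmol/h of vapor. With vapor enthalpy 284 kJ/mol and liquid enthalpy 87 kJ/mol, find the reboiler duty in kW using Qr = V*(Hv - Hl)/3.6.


Qr = 827 * (284 - 87) / 3.6 = 827 * 197 / 3.6 = 45260

45260 kW


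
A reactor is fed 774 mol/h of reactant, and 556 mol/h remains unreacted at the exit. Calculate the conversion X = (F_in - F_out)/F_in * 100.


X = (F_in - F_out) / F_in * 100
Moles reacted = 774 - 556 = 218
X = 218 / 774 * 100
= 0.2817 * 100
= 28.17 %

28.17 %


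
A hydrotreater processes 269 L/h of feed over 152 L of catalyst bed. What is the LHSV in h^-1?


LHSV = volumetric feed rate / catalyst volume
= 269 L/h / 152 L
= 1.770 h^-1

1.770 h^-1


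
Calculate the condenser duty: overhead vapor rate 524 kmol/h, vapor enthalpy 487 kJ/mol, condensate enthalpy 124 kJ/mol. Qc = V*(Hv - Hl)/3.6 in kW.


Qc = 524 * (487 - 124) / 3.6 = 524 * 363 / 3.6 = 52840

52840 kW


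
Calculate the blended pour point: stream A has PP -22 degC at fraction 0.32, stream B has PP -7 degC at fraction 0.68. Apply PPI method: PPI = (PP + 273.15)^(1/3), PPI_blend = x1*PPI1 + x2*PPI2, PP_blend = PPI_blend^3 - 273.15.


PPI_1 = (-22 + 273.15)^(1/3) = 6.30925
PPI_2 = (-7 + 273.15)^(1/3) = 6.432436
PPI_blend = 0.32 * 6.30925 + 0.68 * 6.432436 = 6.393016
PP_blend = 6.393016^3 - 273.15 = 261.2867 - 273.15 = -11.86

-11.86 degC


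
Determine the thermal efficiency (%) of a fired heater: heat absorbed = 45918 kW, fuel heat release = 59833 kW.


Furnace efficiency = Q_absorbed / Q_fuel * 100
= 45918 / 59833 * 100 = 76.74

76.74 %


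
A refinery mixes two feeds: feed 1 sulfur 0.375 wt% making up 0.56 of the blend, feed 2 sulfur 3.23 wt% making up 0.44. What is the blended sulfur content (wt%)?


Linear sulfur blending: S_blend = x1*S1 + x2*S2
Contribution 1: 0.56 * 0.375 = 0.21 wt%
Contribution 2: 0.44 * 3.23 = 1.4212 wt%
S_blend = 0.21 + 1.4212 = 1.6312

1.6312 wt%


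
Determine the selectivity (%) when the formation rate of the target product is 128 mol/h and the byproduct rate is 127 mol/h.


Selectivity = desired / (desired + undesired) * 100
Total products = 128 + 127 = 255 mol/h
S = 128 / 255 * 100
= 0.5020 * 100
= 50.20 %

50.20 %


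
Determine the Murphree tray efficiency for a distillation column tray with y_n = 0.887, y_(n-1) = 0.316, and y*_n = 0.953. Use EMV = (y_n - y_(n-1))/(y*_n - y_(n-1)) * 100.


Murphree vapor efficiency: EMV = (y_n - y_(n-1)) / (y*_n - y_(n-1)) * 100
EMV = (0.887 - 0.316) / (0.953 - 0.316) * 100 = 0.571 / 0.637 * 100 = 89.64

89.64 %


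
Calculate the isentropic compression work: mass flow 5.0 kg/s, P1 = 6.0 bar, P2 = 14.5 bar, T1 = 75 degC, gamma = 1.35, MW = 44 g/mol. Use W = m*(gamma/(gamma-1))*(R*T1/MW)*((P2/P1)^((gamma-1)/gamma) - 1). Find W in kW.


Isentropic work: W = m*(gamma/(gamma-1))*(R*T1/MW)*((P2/P1)^((gamma-1)/gamma) - 1)
T1 = 75 + 273.15 = 348.15 K
Pressure ratio = 14.5 / 6.0 = 2.41667
Exponent = (1.35 - 1)/1.35 = 0.259259
(P2/P1)^exp - 1 = 2.41667^0.259259 - 1 = 0.25705
W = 5.0 * 1.35 / 0.35 * 8.314 * 348.15 / 44 * 0.25705 = 326.1

326.1 kW


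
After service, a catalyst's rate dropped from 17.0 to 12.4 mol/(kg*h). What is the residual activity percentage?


Activity (%) = (rate_used / rate_fresh) * 100
rate_used = 12.4, rate_fresh = 17.0
= (12.4 / 17.0) * 100
= 0.7294 * 100 = 72.94

72.94 %


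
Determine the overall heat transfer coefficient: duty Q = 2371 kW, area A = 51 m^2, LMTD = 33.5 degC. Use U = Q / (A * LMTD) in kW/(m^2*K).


From Q = U*A*LMTD, U = Q / (A * LMTD)
U = 2371 / (51 * 33.5) = 2371 / 1708.5 = 1.388

1.388 kW/(m^2*K)


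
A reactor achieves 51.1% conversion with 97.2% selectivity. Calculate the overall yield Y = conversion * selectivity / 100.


Overall yield = conversion (%) * selectivity (%) / 100
Conversion = 51.1%, Selectivity = 97.2%
Y = 51.1 * 97.2 / 100
= 49.6692 %

49.6692 %


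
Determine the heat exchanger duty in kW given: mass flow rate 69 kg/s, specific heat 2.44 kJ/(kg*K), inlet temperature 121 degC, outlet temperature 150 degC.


Q = m_dot * cp * delta_T
delta_T = 150 - 121 = 29 K
Q = 69 * 2.44 * 29
= 168.36 * 29
= 4882.44 kW

4882.44 kW


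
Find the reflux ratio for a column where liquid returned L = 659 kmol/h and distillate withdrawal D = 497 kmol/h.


Reflux ratio definition: R = L / D (liquid returned / distillate withdrawn)
L = 659 kmol/h, D = 497 kmol/h
R = 659 / 497 = 1.326

1.326


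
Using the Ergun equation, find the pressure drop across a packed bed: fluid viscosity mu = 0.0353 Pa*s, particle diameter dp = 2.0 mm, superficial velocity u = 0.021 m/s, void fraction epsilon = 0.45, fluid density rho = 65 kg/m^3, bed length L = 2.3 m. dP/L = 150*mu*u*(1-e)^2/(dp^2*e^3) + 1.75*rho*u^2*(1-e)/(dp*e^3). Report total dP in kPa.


dp = 2.0 mm = 0.002 m
Viscous term = 150*0.0353*0.021*(1-0.45)^2 / (0.002^2*0.45^3) = 92281.2
Inertial term = 1.75*65*0.021^2*(1-0.45) / (0.002*0.45^3) = 151.386
dP/L = 92281.2 + 151.386 = 92432.6 Pa/m
dP = 92432.6 * 2.3 / 1000 = 212.6 kPa

212.6 kPa


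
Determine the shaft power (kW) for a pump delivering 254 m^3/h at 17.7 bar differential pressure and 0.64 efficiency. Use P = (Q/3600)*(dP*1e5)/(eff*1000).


Q = 254 / 3600 = 0.0705556 m^3/s
P = 0.0705556 * (17.7 * 1e5) / 0.64 / 1000 = 195.1

195.1 kW


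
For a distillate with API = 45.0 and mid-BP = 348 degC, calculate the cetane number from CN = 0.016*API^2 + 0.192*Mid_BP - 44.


CN = 0.016 * 45.0^2 + 0.192 * 348 - 44
CN = 32.4 + 66.816 - 44 = 55.216

55.216


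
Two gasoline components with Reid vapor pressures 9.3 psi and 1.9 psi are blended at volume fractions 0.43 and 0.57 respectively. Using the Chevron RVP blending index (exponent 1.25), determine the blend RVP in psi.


Chevron index: RVP_blend = (sum xi*RVPi^1.25)^(1/1.25)
RVP^1.25 terms: 0.43 * 9.3^1.25 + 0.57 * 1.9^1.25 = 8.25499
RVP_blend = 8.25499^(1/1.25) = 5.412

5.412 psi


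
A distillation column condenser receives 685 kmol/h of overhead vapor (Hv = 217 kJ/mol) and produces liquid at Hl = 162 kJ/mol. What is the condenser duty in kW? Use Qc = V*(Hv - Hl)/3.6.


Qc = 685 * (217 - 162) / 3.6 = 685 * 55 / 3.6 = 10470

10470 kW


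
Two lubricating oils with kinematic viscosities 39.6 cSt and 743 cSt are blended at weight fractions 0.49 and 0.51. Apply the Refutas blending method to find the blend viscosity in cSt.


Refutas method: VBN_i = 14.534*ln(ln(visc_i + 0.8)) + 10.975, blended linearly by mass fraction; since VBN is linear in VBI_i = ln(ln(visc_i + 0.8)) and the fractions sum to 1, blend VBI directly: visc = exp(exp(VBI_blend)) - 0.8
VBI_1 = ln(ln(39.6 + 0.8)) = 1.30802
VBI_2 = ln(ln(743 + 0.8)) = 1.88885
VBI_blend = 0.49 * 1.30802 + 0.51 * 1.88885 = 1.60424
visc_blend = exp(exp(1.60424)) - 0.8 = 143.8

143.8 cSt


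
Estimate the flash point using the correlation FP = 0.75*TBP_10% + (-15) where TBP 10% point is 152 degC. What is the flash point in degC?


FP = 0.75 * 152 + (-15) = 99

99 degC


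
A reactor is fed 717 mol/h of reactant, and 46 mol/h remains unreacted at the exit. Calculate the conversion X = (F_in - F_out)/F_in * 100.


X = (F_in - F_out) / F_in * 100
Moles reacted = 717 - 46 = 671
X = 671 / 717 * 100
= 0.9358 * 100
= 93.58 %

93.58 %


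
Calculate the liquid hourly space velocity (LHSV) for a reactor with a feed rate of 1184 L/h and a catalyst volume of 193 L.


LHSV = volumetric feed rate / catalyst volume
= 1184 L/h / 193 L
= 6.135 h^-1

6.135 h^-1


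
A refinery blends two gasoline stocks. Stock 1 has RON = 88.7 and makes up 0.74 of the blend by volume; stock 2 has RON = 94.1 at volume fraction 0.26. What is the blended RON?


Linear blending: RON_blend = sum(vi * RONi)
Contribution 1: 0.74 * 88.7 = 65.638
Contribution 2: 0.26 * 94.1 = 24.466
RON_blend = 65.638 + 24.466 = 90.104

90.104


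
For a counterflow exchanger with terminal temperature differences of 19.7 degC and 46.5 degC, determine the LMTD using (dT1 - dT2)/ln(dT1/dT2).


LMTD = (dT1 - dT2) / ln(dT1/dT2)
= (19.7 - 46.5) / ln(19.7 / 46.5) = -26.8 / -0.858834 = 31.21

31.21 degC


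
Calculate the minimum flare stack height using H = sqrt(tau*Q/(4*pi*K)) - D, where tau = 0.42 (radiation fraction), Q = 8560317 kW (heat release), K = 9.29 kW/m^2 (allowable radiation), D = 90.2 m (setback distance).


tau*Q/(4*pi*K) = 0.42 * 8560317 / (4 * pi * 9.29) = 30797.4
sqrt(30797.4) = 175.492
H = 175.492 - 90.2 = 85.29

85.29 m


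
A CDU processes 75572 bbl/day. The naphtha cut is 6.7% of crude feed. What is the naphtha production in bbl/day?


Crude throughput = 75572 bbl/day
Fraction yield = 6.7%
yield = throughput * fraction / 100
yield = 75572 * 6.7 / 100 = 5063.324

5063.324 bbl/day


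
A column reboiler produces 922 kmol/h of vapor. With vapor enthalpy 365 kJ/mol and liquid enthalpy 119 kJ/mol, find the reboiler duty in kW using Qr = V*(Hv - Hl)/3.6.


Qr = 922 * (365 - 119) / 3.6 = 922 * 246 / 3.6 = 63000

63000 kW


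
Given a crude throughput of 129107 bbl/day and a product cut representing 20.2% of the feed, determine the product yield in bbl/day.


Crude throughput = 129107 bbl/day
Fraction yield = 20.2%
yield = throughput * fraction / 100
yield = 129107 * 20.2 / 100 = 26079.614

26079.614 bbl/day


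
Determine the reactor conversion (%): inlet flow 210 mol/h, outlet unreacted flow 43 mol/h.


X = (F_in - F_out) / F_in * 100
Moles reacted = 210 - 43 = 167
X = 167 / 210 * 100
= 0.7952 * 100
= 79.52 %

79.52 %


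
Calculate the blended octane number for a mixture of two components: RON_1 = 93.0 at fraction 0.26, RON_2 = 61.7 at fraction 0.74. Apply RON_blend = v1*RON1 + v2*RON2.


Linear blending: RON_blend = sum(vi * RONi)
Contribution 1: 0.26 * 93.0 = 24.18
Contribution 2: 0.74 * 61.7 = 45.658
RON_blend = 24.18 + 45.658 = 69.838

69.838


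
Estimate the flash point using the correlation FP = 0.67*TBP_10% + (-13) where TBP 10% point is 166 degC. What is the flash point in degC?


FP = 0.67 * 166 + (-13) = 98.22

98.22 degC


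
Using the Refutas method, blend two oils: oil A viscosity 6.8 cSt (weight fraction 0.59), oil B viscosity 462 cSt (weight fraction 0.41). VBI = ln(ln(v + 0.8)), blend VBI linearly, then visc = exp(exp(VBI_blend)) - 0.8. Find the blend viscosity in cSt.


Refutas method: VBN_i = 14.534*ln(ln(visc_i + 0.8)) + 10.975, blended linearly by mass fraction; since VBN is linear in VBI_i = ln(ln(visc_i + 0.8)) and the fractions sum to 1, blend VBI directly: visc = exp(exp(VBI_blend)) - 0.8
VBI_1 = ln(ln(6.8 + 0.8)) = 0.707123
VBI_2 = ln(ln(462 + 0.8)) = 1.81438
VBI_blend = 0.59 * 0.707123 + 0.41 * 1.81438 = 1.1611
visc_blend = exp(exp(1.1611)) - 0.8 = 23.57

23.57 cSt


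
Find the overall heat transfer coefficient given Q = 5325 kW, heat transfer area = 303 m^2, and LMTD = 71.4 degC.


From Q = U*A*LMTD, U = Q / (A * LMTD)
U = 5325 / (303 * 71.4) = 5325 / 21634.2 = 0.2461

0.2461 kW/(m^2*K)


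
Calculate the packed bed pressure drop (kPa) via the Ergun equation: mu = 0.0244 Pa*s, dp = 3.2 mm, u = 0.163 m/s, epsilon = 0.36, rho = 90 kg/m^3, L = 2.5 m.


dp = 3.2 mm = 0.0032 m
Viscous term = 150*0.0244*0.163*(1-0.36)^2 / (0.0032^2*0.36^3) = 511471
Inertial term = 1.75*90*0.163^2*(1-0.36) / (0.0032*0.36^3) = 17938.2
dP/L = 511471 + 17938.2 = 529409 Pa/m
dP = 529409 * 2.5 / 1000 = 1324 kPa

1324 kPa


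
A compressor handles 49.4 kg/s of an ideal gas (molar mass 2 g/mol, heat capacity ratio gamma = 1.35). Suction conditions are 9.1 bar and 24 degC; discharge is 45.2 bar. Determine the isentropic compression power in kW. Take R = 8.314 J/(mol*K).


Isentropic work: W = m*(gamma/(gamma-1))*(R*T1/MW)*((P2/P1)^((gamma-1)/gamma) - 1)
T1 = 24 + 273.15 = 297.15 K
Pressure ratio = 45.2 / 9.1 = 4.96703
Exponent = (1.35 - 1)/1.35 = 0.259259
(P2/P1)^exp - 1 = 4.96703^0.259259 - 1 = 0.515198
W = 49.4 * 1.35 / 0.35 * 8.314 * 297.15 / 2 * 0.515198 = 121300

121300 kW


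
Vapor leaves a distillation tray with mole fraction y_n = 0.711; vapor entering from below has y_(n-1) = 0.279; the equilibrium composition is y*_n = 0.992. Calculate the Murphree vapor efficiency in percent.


Murphree vapor efficiency: EMV = (y_n - y_(n-1)) / (y*_n - y_(n-1)) * 100
EMV = (0.711 - 0.279) / (0.992 - 0.279) * 100 = 0.432 / 0.713 * 100 = 60.59

60.59 %


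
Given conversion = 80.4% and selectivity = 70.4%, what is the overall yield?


Overall yield = conversion (%) * selectivity (%) / 100
Conversion = 80.4%, Selectivity = 70.4%
Y = 80.4 * 70.4 / 100
= 56.6016 %

56.6016 %


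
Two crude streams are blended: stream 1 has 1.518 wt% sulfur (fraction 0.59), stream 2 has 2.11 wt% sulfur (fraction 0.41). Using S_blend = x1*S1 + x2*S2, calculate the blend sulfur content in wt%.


Linear sulfur blending: S_blend = x1*S1 + x2*S2
Contribution 1: 0.59 * 1.518 = 0.89562 wt%
Contribution 2: 0.41 * 2.11 = 0.8651 wt%
S_blend = 0.89562 + 0.8651 = 1.76072

1.76072 wt%


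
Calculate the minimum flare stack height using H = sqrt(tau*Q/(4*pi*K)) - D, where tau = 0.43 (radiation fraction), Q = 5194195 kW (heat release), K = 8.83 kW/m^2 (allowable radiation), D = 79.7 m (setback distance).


tau*Q/(4*pi*K) = 0.43 * 5194195 / (4 * pi * 8.83) = 20128.7
sqrt(20128.7) = 141.876
H = 141.876 - 79.7 = 62.18

62.18 m


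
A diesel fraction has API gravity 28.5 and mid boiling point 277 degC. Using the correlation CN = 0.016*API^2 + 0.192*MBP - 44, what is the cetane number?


CN = 0.016 * 28.5^2 + 0.192 * 277 - 44
CN = 12.996 + 53.184 - 44 = 22.18

22.18


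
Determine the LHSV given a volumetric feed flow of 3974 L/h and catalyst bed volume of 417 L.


LHSV = volumetric feed rate / catalyst volume
= 3974 L/h / 417 L
= 9.530 h^-1

9.530 h^-1


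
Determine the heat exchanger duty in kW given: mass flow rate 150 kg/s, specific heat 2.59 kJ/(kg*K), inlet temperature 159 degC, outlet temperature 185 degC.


Q = m_dot * cp * delta_T
delta_T = 185 - 159 = 26 K
Q = 150 * 2.59 * 26
= 388.5 * 26
= 10101 kW

10101 kW


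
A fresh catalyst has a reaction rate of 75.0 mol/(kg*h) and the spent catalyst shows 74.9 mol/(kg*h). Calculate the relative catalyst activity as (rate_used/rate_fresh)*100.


Activity (%) = (rate_used / rate_fresh) * 100
rate_used = 74.9, rate_fresh = 75.0
= (74.9 / 75.0) * 100
= 0.9987 * 100 = 99.87

99.87 %


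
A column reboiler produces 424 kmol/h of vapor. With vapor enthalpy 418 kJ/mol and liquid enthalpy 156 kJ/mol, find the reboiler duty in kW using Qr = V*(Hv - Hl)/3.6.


Qr = 424 * (418 - 156) / 3.6 = 424 * 262 / 3.6 = 30860

30860 kW


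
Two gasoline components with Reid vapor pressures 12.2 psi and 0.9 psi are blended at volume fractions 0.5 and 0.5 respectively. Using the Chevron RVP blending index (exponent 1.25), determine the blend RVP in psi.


Chevron index: RVP_blend = (sum xi*RVPi^1.25)^(1/1.25)
RVP^1.25 terms: 0.5 * 12.2^1.25 + 0.5 * 0.9^1.25 = 11.8387
RVP_blend = 11.8387^(1/1.25) = 7.222

7.222 psi


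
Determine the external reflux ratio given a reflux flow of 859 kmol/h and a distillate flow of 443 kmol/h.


Reflux ratio definition: R = L / D (liquid returned / distillate withdrawn)
L = 859 kmol/h, D = 443 kmol/h
R = 859 / 443 = 1.939

1.939


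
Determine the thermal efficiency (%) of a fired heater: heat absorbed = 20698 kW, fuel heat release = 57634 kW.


Furnace efficiency = Q_absorbed / Q_fuel * 100
= 20698 / 57634 * 100 = 35.91

35.91 %


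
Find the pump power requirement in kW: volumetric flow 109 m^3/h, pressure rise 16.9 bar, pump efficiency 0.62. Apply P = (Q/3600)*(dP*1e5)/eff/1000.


Q = 109 / 3600 = 0.0302778 m^3/s
P = 0.0302778 * (16.9 * 1e5) / 0.62 / 1000 = 82.53

82.53 kW


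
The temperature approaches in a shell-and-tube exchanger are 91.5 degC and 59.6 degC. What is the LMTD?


LMTD = (dT1 - dT2) / ln(dT1/dT2)
= (91.5 - 59.6) / ln(91.5 / 59.6) = 31.9 / 0.428683 = 74.41

74.41 degC


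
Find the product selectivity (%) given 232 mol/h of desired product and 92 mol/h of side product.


Selectivity = desired / (desired + undesired) * 100
Total products = 232 + 92 = 324 mol/h
S = 232 / 324 * 100
= 0.7160 * 100
= 71.60 %

71.60 %


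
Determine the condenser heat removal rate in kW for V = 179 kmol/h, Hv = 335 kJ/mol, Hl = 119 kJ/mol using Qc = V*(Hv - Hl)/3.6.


Qc = 179 * (335 - 119) / 3.6 = 179 * 216 / 3.6 = 10740

10740 kW


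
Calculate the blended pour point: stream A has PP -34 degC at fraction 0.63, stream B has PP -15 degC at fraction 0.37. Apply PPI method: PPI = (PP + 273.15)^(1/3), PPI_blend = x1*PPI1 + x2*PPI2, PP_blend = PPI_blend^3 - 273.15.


PPI_1 = (-34 + 273.15)^(1/3) = 6.20712
PPI_2 = (-15 + 273.15)^(1/3) = 6.36733
PPI_blend = 0.63 * 6.20712 + 0.37 * 6.36733 = 6.266398
PP_blend = 6.266398^3 - 273.15 = 246.0673 - 273.15 = -27.08

-27.08 degC


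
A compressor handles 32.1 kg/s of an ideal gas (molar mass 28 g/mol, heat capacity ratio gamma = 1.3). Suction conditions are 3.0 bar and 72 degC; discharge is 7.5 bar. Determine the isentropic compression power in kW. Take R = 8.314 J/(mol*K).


Isentropic work: W = m*(gamma/(gamma-1))*(R*T1/MW)*((P2/P1)^((gamma-1)/gamma) - 1)
T1 = 72 + 273.15 = 345.15 K
Pressure ratio = 7.5 / 3.0 = 2.5
Exponent = (1.3 - 1)/1.3 = 0.230769
(P2/P1)^exp - 1 = 2.5^0.230769 - 1 = 0.23547
W = 32.1 * 1.3 / 0.3 * 8.314 * 345.15 / 28 * 0.23547 = 3357

3357 kW


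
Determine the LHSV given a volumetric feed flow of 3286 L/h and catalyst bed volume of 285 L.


LHSV = volumetric feed rate / catalyst volume
= 3286 L/h / 285 L
= 11.53 h^-1

11.53 h^-1


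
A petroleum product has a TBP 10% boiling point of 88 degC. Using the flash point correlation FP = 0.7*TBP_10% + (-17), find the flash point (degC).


FP = 0.7 * 88 + (-17) = 44.6

44.6 degC


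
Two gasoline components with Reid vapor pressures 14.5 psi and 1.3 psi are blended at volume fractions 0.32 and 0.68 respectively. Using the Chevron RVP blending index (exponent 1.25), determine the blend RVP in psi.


Chevron index: RVP_blend = (sum xi*RVPi^1.25)^(1/1.25)
RVP^1.25 terms: 0.32 * 14.5^1.25 + 0.68 * 1.3^1.25 = 9.99833
RVP_blend = 9.99833^(1/1.25) = 6.309

6.309 psi


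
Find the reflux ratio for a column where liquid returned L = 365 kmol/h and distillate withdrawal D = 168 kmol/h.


Reflux ratio definition: R = L / D (liquid returned / distillate withdrawn)
L = 365 kmol/h, D = 168 kmol/h
R = 365 / 168 = 2.173

2.173


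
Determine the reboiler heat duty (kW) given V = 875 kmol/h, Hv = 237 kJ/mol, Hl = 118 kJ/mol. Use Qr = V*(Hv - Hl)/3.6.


Qr = 875 * (237 - 118) / 3.6 = 875 * 119 / 3.6 = 28920

28920 kW


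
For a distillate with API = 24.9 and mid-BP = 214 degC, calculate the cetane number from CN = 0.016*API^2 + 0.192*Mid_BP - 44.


CN = 0.016 * 24.9^2 + 0.192 * 214 - 44
CN = 9.92016 + 41.088 - 44 = 7.00816

7.00816


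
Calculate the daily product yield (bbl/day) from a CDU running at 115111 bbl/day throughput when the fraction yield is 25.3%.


Crude throughput = 115111 bbl/day
Fraction yield = 25.3%
yield = throughput * fraction / 100
yield = 115111 * 25.3 / 100 = 29123.083

29123.083 bbl/day


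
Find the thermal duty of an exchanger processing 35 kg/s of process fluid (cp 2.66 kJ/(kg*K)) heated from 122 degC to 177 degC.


Q = m_dot * cp * delta_T
delta_T = 177 - 122 = 55 K
Q = 35 * 2.66 * 55
= 93.1 * 55
= 5120.5 kW

5120.5 kW


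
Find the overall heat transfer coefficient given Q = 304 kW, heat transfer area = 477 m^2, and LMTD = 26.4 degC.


From Q = U*A*LMTD, U = Q / (A * LMTD)
U = 304 / (477 * 26.4) = 304 / 12592.8 = 0.02414

0.02414 kW/(m^2*K)


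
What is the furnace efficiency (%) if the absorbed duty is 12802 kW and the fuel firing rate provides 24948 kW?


Furnace efficiency = Q_absorbed / Q_fuel * 100
= 12802 / 24948 * 100 = 51.31

51.31 %


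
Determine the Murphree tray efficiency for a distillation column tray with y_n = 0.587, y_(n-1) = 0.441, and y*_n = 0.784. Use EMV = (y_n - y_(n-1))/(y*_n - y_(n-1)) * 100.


Murphree vapor efficiency: EMV = (y_n - y_(n-1)) / (y*_n - y_(n-1)) * 100
EMV = (0.587 - 0.441) / (0.784 - 0.441) * 100 = 0.146 / 0.343 * 100 = 42.57

42.57 %


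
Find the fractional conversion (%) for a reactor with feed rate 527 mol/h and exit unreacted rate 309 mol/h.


X = (F_in - F_out) / F_in * 100
Moles reacted = 527 - 309 = 218
X = 218 / 527 * 100
= 0.4137 * 100
= 41.37 %

41.37 %


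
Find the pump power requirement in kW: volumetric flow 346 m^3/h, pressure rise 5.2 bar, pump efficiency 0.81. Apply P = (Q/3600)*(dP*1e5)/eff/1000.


Q = 346 / 3600 = 0.0961111 m^3/s
P = 0.0961111 * (5.2 * 1e5) / 0.81 / 1000 = 61.70

61.70 kW


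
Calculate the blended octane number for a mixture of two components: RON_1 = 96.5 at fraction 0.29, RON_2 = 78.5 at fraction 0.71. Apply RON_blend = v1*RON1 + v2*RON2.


Linear blending: RON_blend = sum(vi * RONi)
Contribution 1: 0.29 * 96.5 = 27.985
Contribution 2: 0.71 * 78.5 = 55.735
RON_blend = 27.985 + 55.735 = 83.72

83.72


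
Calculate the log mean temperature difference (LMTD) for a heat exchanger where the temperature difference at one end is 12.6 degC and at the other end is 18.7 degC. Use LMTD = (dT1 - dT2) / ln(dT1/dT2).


LMTD = (dT1 - dT2) / ln(dT1/dT2)
= (12.6 - 18.7) / ln(12.6 / 18.7) = -6.1 / -0.394827 = 15.45

15.45 degC


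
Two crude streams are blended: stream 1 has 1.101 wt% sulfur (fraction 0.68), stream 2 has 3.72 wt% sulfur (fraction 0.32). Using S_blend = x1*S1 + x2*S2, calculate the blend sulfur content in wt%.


Linear sulfur blending: S_blend = x1*S1 + x2*S2
Contribution 1: 0.68 * 1.101 = 0.74868 wt%
Contribution 2: 0.32 * 3.72 = 1.1904 wt%
S_blend = 0.74868 + 1.1904 = 1.93908

1.93908 wt%


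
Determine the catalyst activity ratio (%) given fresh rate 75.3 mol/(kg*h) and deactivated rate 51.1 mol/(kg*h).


Activity (%) = (rate_used / rate_fresh) * 100
rate_used = 51.1, rate_fresh = 75.3
= (51.1 / 75.3) * 100
= 0.6786 * 100 = 67.86

67.86 %


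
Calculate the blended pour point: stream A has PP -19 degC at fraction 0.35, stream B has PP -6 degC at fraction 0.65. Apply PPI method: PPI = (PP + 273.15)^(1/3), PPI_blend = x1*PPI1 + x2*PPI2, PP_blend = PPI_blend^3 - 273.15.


PPI_1 = (-19 + 273.15)^(1/3) = 6.334272
PPI_2 = (-6 + 273.15)^(1/3) = 6.440482
PPI_blend = 0.35 * 6.334272 + 0.65 * 6.440482 = 6.403308
PP_blend = 6.403308^3 - 273.15 = 262.5507 - 273.15 = -10.6

-10.6 degC


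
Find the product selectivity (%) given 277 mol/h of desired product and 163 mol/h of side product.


Selectivity = desired / (desired + undesired) * 100
Total products = 277 + 163 = 440 mol/h
S = 277 / 440 * 100
= 0.6295 * 100
= 62.95 %

62.95 %


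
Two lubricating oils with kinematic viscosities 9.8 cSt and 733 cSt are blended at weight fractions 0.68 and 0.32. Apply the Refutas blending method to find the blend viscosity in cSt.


Refutas method: VBN_i = 14.534*ln(ln(visc_i + 0.8)) + 10.975, blended linearly by mass fraction; since VBN is linear in VBI_i = ln(ln(visc_i + 0.8)) and the fractions sum to 1, blend VBI directly: visc = exp(exp(VBI_blend)) - 0.8
VBI_1 = ln(ln(9.8 + 0.8)) = 0.859023
VBI_2 = ln(ln(733 + 0.8)) = 1.8868
VBI_blend = 0.68 * 0.859023 + 0.32 * 1.8868 = 1.18791
visc_blend = exp(exp(1.18791)) - 0.8 = 25.78

25.78 cSt


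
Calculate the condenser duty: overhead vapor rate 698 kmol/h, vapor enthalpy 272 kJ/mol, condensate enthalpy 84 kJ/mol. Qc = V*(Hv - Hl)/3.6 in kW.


Qc = 698 * (272 - 84) / 3.6 = 698 * 188 / 3.6 = 36450

36450 kW


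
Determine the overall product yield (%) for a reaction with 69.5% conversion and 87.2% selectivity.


Overall yield = conversion (%) * selectivity (%) / 100
Conversion = 69.5%, Selectivity = 87.2%
Y = 69.5 * 87.2 / 100
= 60.604 %

60.604 %


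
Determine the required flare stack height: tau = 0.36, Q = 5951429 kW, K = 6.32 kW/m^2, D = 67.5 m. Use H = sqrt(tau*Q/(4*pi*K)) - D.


tau*Q/(4*pi*K) = 0.36 * 5951429 / (4 * pi * 6.32) = 26977.2
sqrt(26977.2) = 164.247
H = 164.247 - 67.5 = 96.75

96.75 m


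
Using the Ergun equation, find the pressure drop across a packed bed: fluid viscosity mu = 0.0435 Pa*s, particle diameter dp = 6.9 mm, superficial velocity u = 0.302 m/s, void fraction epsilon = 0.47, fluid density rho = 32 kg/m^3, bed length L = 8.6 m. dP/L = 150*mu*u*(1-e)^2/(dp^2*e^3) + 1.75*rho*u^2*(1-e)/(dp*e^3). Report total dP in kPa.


dp = 6.9 mm = 0.0069 m
Viscous term = 150*0.0435*0.302*(1-0.47)^2 / (0.0069^2*0.47^3) = 111982
Inertial term = 1.75*32*0.302^2*(1-0.47) / (0.0069*0.47^3) = 3778.64
dP/L = 111982 + 3778.64 = 115761 Pa/m
dP = 115761 * 8.6 / 1000 = 995.5 kPa

995.5 kPa


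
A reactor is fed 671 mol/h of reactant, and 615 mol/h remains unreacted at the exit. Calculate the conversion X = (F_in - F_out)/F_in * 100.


X = (F_in - F_out) / F_in * 100
Moles reacted = 671 - 615 = 56
X = 56 / 671 * 100
= 0.08346 * 100
= 8.346 %

8.346 %


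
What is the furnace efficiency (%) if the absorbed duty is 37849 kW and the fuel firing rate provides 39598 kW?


Furnace efficiency = Q_absorbed / Q_fuel * 100
= 37849 / 39598 * 100 = 95.58

95.58 %


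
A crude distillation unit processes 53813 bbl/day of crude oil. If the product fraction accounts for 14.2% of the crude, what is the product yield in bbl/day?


Crude throughput = 53813 bbl/day
Fraction yield = 14.2%
yield = throughput * fraction / 100
yield = 53813 * 14.2 / 100 = 7641.446

7641.446 bbl/day


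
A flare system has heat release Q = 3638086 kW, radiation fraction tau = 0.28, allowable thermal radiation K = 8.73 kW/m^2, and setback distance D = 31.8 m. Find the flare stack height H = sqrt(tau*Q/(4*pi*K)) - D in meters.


tau*Q/(4*pi*K) = 0.28 * 3638086 / (4 * pi * 8.73) = 9285.53
sqrt(9285.53) = 96.3615
H = 96.3615 - 31.8 = 64.56

64.56 m


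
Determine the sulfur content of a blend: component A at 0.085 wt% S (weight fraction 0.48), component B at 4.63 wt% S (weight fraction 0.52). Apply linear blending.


Linear sulfur blending: S_blend = x1*S1 + x2*S2
Contribution 1: 0.48 * 0.085 = 0.0408 wt%
Contribution 2: 0.52 * 4.63 = 2.4076 wt%
S_blend = 0.0408 + 2.4076 = 2.4484

2.4484 wt%


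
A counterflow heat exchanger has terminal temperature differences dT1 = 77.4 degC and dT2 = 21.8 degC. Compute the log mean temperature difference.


LMTD = (dT1 - dT2) / ln(dT1/dT2)
= (77.4 - 21.8) / ln(77.4 / 21.8) = 55.6 / 1.26708 = 43.88

43.88 degC


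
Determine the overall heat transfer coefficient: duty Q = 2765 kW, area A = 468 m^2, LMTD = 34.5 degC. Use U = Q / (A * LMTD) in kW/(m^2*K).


From Q = U*A*LMTD, U = Q / (A * LMTD)
U = 2765 / (468 * 34.5) = 2765 / 16146 = 0.1712

0.1712 kW/(m^2*K)


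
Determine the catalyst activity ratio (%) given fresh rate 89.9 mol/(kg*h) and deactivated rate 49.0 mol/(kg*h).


Activity (%) = (rate_used / rate_fresh) * 100
rate_used = 49.0, rate_fresh = 89.9
= (49.0 / 89.9) * 100
= 0.5451 * 100 = 54.51

54.51 %


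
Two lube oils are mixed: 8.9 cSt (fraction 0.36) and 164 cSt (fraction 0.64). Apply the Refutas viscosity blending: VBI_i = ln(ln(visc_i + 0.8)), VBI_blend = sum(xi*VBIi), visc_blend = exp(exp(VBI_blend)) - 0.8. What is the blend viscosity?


Refutas method: VBN_i = 14.534*ln(ln(visc_i + 0.8)) + 10.975, blended linearly by mass fraction; since VBN is linear in VBI_i = ln(ln(visc_i + 0.8)) and the fractions sum to 1, blend VBI directly: visc = exp(exp(VBI_blend)) - 0.8
VBI_1 = ln(ln(8.9 + 0.8)) = 0.820716
VBI_2 = ln(ln(164 + 0.8)) = 1.63017
VBI_blend = 0.36 * 0.820716 + 0.64 * 1.63017 = 1.33877
visc_blend = exp(exp(1.33877)) - 0.8 = 44.55

44.55 cSt


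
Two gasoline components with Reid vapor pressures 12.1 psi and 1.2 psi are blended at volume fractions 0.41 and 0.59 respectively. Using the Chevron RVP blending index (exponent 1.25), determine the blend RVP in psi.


Chevron index: RVP_blend = (sum xi*RVPi^1.25)^(1/1.25)
RVP^1.25 terms: 0.41 * 12.1^1.25 + 0.59 * 1.2^1.25 = 9.99366
RVP_blend = 9.99366^(1/1.25) = 6.306

6.306 psi


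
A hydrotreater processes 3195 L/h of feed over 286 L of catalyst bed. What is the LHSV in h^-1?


LHSV = volumetric feed rate / catalyst volume
= 3195 L/h / 286 L
= 11.17 h^-1

11.17 h^-1


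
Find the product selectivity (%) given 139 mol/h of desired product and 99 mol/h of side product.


Selectivity = desired / (desired + undesired) * 100
Total products = 139 + 99 = 238 mol/h
S = 139 / 238 * 100
= 0.5840 * 100
= 58.40 %

58.40 %


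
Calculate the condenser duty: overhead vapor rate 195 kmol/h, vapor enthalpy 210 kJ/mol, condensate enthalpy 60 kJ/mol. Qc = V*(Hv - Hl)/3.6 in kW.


Qc = 195 * (210 - 60) / 3.6 = 195 * 150 / 3.6 = 8125

8125 kW


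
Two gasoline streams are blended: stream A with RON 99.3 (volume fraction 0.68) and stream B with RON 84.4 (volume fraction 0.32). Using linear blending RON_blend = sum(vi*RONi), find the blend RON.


Linear blending: RON_blend = sum(vi * RONi)
Contribution 1: 0.68 * 99.3 = 67.524
Contribution 2: 0.32 * 84.4 = 27.008
RON_blend = 67.524 + 27.008 = 94.532

94.532


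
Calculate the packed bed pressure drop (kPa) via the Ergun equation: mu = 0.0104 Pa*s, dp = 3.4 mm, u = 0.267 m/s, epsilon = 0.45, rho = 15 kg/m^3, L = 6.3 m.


dp = 3.4 mm = 0.0034 m
Viscous term = 150*0.0104*0.267*(1-0.45)^2 / (0.0034^2*0.45^3) = 119610
Inertial term = 1.75*15*0.267^2*(1-0.45) / (0.0034*0.45^3) = 3321.99
dP/L = 119610 + 3321.99 = 122932 Pa/m
dP = 122932 * 6.3 / 1000 = 774.5 kPa

774.5 kPa


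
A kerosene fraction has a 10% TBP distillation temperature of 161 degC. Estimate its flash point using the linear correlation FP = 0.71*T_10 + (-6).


FP = 0.71 * 161 + (-6) = 108.31

108.31 degC


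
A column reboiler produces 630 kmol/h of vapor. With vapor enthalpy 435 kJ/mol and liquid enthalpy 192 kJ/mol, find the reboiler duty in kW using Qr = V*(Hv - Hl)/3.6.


Qr = 630 * (435 - 192) / 3.6 = 630 * 243 / 3.6 = 42520

42520 kW


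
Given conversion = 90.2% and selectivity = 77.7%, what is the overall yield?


Overall yield = conversion (%) * selectivity (%) / 100
Conversion = 90.2%, Selectivity = 77.7%
Y = 90.2 * 77.7 / 100
= 70.0854 %

70.0854 %


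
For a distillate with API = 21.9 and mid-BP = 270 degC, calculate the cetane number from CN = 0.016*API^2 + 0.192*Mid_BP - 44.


CN = 0.016 * 21.9^2 + 0.192 * 270 - 44
CN = 7.67376 + 51.84 - 44 = 15.51376

15.51376


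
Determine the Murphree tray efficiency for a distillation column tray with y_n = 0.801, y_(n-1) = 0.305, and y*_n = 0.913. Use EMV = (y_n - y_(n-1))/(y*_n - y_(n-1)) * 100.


Murphree vapor efficiency: EMV = (y_n - y_(n-1)) / (y*_n - y_(n-1)) * 100
EMV = (0.801 - 0.305) / (0.913 - 0.305) * 100 = 0.496 / 0.608 * 100 = 81.58

81.58 %


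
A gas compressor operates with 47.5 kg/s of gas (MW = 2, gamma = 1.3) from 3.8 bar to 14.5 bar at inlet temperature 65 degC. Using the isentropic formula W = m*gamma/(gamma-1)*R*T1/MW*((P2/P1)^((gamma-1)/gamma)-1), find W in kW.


Isentropic work: W = m*(gamma/(gamma-1))*(R*T1/MW)*((P2/P1)^((gamma-1)/gamma) - 1)
T1 = 65 + 273.15 = 338.15 K
Pressure ratio = 14.5 / 3.8 = 3.81579
Exponent = (1.3 - 1)/1.3 = 0.230769
(P2/P1)^exp - 1 = 3.81579^0.230769 - 1 = 0.362108
W = 47.5 * 1.3 / 0.3 * 8.314 * 338.15 / 2 * 0.362108 = 104800

104800 kW


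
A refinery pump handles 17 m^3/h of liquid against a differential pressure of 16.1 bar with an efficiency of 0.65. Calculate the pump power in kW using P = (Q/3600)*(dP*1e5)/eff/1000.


Q = 17 / 3600 = 0.00472222 m^3/s
P = 0.00472222 * (16.1 * 1e5) / 0.65 / 1000 = 11.70

11.70 kW


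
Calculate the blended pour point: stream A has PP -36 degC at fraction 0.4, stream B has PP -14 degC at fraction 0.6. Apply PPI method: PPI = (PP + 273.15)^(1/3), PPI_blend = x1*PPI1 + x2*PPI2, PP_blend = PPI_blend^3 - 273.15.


PPI_1 = (-36 + 273.15)^(1/3) = 6.189768
PPI_2 = (-14 + 273.15)^(1/3) = 6.375541
PPI_blend = 0.4 * 6.189768 + 0.6 * 6.375541 = 6.301232
PP_blend = 6.301232^3 - 273.15 = 250.1937 - 273.15 = -22.96

-22.96 degC


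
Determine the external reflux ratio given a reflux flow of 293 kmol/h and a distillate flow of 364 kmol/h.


Reflux ratio definition: R = L / D (liquid returned / distillate withdrawn)
L = 293 kmol/h, D = 364 kmol/h
R = 293 / 364 = 0.8049

0.8049


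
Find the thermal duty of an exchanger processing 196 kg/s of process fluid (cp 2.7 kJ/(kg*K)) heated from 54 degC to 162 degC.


Q = m_dot * cp * delta_T
delta_T = 162 - 54 = 108 K
Q = 196 * 2.7 * 108
= 529.2 * 108
= 57153.6 kW

57153.6 kW


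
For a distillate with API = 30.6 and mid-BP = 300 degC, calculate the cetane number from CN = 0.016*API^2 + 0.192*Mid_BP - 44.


CN = 0.016 * 30.6^2 + 0.192 * 300 - 44
CN = 14.98176 + 57.6 - 44 = 28.58176

28.58176


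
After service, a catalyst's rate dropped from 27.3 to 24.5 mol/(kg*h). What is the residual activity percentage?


Activity (%) = (rate_used / rate_fresh) * 100
rate_used = 24.5, rate_fresh = 27.3
= (24.5 / 27.3) * 100
= 0.8974 * 100 = 89.74

89.74 %


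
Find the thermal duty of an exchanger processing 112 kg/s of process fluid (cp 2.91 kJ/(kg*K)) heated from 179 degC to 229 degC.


Q = m_dot * cp * delta_T
delta_T = 229 - 179 = 50 K
Q = 112 * 2.91 * 50
= 325.92 * 50
= 16296 kW

16296 kW


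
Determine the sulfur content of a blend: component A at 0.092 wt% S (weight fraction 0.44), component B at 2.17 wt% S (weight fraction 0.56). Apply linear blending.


Linear sulfur blending: S_blend = x1*S1 + x2*S2
Contribution 1: 0.44 * 0.092 = 0.04048 wt%
Contribution 2: 0.56 * 2.17 = 1.2152 wt%
S_blend = 0.04048 + 1.2152 = 1.25568

1.25568 wt%


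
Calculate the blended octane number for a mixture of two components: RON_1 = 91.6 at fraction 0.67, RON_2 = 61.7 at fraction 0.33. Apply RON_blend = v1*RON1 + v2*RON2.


Linear blending: RON_blend = sum(vi * RONi)
Contribution 1: 0.67 * 91.6 = 61.372
Contribution 2: 0.33 * 61.7 = 20.361
RON_blend = 61.372 + 20.361 = 81.733

81.733


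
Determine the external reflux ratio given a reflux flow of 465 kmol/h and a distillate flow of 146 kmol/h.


Reflux ratio definition: R = L / D (liquid returned / distillate withdrawn)
L = 465 kmol/h, D = 146 kmol/h
R = 465 / 146 = 3.185

3.185


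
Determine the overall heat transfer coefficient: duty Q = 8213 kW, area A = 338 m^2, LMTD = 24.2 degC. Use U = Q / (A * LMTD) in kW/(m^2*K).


From Q = U*A*LMTD, U = Q / (A * LMTD)
U = 8213 / (338 * 24.2) = 8213 / 8179.6 = 1.004

1.004 kW/(m^2*K)


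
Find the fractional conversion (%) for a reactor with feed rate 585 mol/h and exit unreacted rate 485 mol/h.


X = (F_in - F_out) / F_in * 100
Moles reacted = 585 - 485 = 100
X = 100 / 585 * 100
= 0.1709 * 100
= 17.09 %

17.09 %


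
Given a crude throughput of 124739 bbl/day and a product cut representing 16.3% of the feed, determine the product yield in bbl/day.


Crude throughput = 124739 bbl/day
Fraction yield = 16.3%
yield = throughput * fraction / 100
yield = 124739 * 16.3 / 100 = 20332.457

20332.457 bbl/day


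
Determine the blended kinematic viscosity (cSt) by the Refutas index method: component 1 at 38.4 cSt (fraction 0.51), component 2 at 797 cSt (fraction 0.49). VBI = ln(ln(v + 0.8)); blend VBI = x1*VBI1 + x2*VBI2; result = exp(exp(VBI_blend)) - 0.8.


Refutas method: VBN_i = 14.534*ln(ln(visc_i + 0.8)) + 10.975, blended linearly by mass fraction; since VBN is linear in VBI_i = ln(ln(visc_i + 0.8)) and the fractions sum to 1, blend VBI directly: visc = exp(exp(VBI_blend)) - 0.8
VBI_1 = ln(ln(38.4 + 0.8)) = 1.29983
VBI_2 = ln(ln(797 + 0.8)) = 1.8994
VBI_blend = 0.51 * 1.29983 + 0.49 * 1.8994 = 1.59362
visc_blend = exp(exp(1.59362)) - 0.8 = 136.4

136.4 cSt
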